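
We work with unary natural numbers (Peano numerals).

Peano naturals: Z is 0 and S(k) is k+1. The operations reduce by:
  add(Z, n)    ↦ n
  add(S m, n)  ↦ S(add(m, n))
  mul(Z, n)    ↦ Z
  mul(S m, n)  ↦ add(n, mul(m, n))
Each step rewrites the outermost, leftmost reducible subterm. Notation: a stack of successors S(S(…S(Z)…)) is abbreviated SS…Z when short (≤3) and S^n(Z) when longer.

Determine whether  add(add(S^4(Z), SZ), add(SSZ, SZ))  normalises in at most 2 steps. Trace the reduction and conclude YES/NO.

  start: add(add(S^4(Z), SZ), add(SSZ, SZ))
  step 1: add(S(add(SSSZ, SZ)), add(SSZ, SZ))
  step 2: S(add(add(SSSZ, SZ), add(SSZ, SZ)))

Answer: NO — after 2 steps the term is S(add(add(SSSZ, SZ), add(SSZ, SZ))), not yet normal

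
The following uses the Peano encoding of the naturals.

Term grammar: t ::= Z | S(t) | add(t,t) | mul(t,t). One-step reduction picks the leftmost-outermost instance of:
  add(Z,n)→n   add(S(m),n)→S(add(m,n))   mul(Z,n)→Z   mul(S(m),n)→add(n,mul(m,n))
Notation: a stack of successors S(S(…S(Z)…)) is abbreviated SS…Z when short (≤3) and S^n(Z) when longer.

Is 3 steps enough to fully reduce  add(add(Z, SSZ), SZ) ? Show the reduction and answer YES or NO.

Answer: NO — after 3 steps the term is S(S(add(Z, SZ))), not yet normal

Working:
  start: add(add(Z, SSZ), SZ)
  [1] add(SSZ, SZ)
  [2] S(add(SZ, SZ))
  [3] S(S(add(Z, SZ)))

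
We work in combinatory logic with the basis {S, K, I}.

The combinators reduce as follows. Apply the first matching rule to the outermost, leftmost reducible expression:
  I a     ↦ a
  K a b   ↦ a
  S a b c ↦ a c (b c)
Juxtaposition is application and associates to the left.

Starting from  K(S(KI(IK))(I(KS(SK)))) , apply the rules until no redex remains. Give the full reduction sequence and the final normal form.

  start: K(S(KI(IK))(I(KS(SK))))
  step 1: K(SI(I(KS(SK))))
  step 2: K(SI(KS(SK)))
  step 3: K(SIS)

Answer: normal form = K(SIS)  (in 3 steps)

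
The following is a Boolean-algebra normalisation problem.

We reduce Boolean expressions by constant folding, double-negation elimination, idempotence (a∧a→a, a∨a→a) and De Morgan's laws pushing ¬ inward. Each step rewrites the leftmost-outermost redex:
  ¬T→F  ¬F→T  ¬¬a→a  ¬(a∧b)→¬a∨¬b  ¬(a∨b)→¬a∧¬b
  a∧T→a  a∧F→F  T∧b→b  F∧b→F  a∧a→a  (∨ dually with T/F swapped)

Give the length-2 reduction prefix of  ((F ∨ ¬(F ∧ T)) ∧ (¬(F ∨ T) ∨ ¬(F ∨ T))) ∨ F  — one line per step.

  start: ((F ∨ ¬(F ∧ T)) ∧ (¬(F ∨ T) ∨ ¬(F ∨ T))) ∨ F
  [1] (F ∨ ¬(F ∧ T)) ∧ (¬(F ∨ T) ∨ ¬(F ∨ T))
  [2] ¬(F ∧ T) ∧ (¬(F ∨ T) ∨ ¬(F ∨ T))

Answer: after 2 steps: ¬(F ∧ T) ∧ (¬(F ∨ T) ∨ ¬(F ∨ T))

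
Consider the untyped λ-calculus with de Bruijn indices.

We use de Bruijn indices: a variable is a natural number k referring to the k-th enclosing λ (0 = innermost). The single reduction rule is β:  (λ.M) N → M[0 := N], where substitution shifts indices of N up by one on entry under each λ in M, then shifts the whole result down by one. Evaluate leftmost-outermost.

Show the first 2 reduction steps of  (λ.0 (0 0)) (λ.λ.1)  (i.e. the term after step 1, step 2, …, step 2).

Answer: after 2 steps: λ.(λ.λ.1) (λ.λ.1)

Reduction:
  start: (λ.0 (0 0)) (λ.λ.1)
  [1] (λ.λ.1) ((λ.λ.1) (λ.λ.1))
  [2] λ.(λ.λ.1) (λ.λ.1)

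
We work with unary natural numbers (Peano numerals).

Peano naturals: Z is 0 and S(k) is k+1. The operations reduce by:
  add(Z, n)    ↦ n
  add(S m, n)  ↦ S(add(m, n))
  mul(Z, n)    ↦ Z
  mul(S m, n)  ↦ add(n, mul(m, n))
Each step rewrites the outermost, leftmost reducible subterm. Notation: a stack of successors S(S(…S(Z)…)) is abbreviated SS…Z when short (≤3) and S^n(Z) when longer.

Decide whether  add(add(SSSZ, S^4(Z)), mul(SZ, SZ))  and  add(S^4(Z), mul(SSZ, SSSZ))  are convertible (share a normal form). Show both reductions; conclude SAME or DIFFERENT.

Answer: DIFFERENT — A ⇓ S^8(Z), B ⇓ S^10(Z)

Reduction:
Term A:
  start: add(add(SSSZ, S^4(Z)), mul(SZ, SZ))
  [1] add(S(add(SSZ, S^4(Z))), mul(SZ, SZ))
  [2] S(add(add(SSZ, S^4(Z)), mul(SZ, SZ)))
  [3] S(add(S(add(SZ, S^4(Z))), mul(SZ, SZ)))
  [4] S(S(add(add(SZ, S^4(Z)), mul(SZ, SZ))))
  [5] S(S(add(S(add(Z, S^4(Z))), mul(SZ, SZ))))
  [6] S(S(S(add(add(Z, S^4(Z)), mul(SZ, SZ)))))
  [7] S(S(S(add(S^4(Z), mul(SZ, SZ)))))
  [8] S(S(S(S(add(SSSZ, mul(SZ, SZ))))))
  [9] S(S(S(S(S(add(SSZ, mul(SZ, SZ)))))))
  [10] S(S(S(S(S(S(add(SZ, mul(SZ, SZ))))))))
  [11] S(S(S(S(S(S(S(add(Z, mul(SZ, SZ)))))))))
  [12] S(S(S(S(S(S(S(mul(SZ, SZ))))))))
  [13] S(S(S(S(S(S(S(add(SZ, mul(Z, SZ)))))))))
  [14] S(S(S(S(S(S(S(S(add(Z, mul(Z, SZ))))))))))
  [15] S(S(S(S(S(S(S(S(mul(Z, SZ)))))))))
  [16] S^8(Z)

Term B:
  start: add(S^4(Z), mul(SSZ, SSSZ))
  [1] S(add(SSSZ, mul(SSZ, SSSZ)))
  [2] S(S(add(SSZ, mul(SSZ, SSSZ))))
  [3] S(S(S(add(SZ, mul(SSZ, SSSZ)))))
  [4] S(S(S(S(add(Z, mul(SSZ, SSSZ))))))
  [5] S(S(S(S(mul(SSZ, SSSZ)))))
  [6] S(S(S(S(add(SSSZ, mul(SZ, SSSZ))))))
  [7] S(S(S(S(S(add(SSZ, mul(SZ, SSSZ)))))))
  [8] S(S(S(S(S(S(add(SZ, mul(SZ, SSSZ))))))))
  [9] S(S(S(S(S(S(S(add(Z, mul(SZ, SSSZ)))))))))
  [10] S(S(S(S(S(S(S(mul(SZ, SSSZ))))))))
  [11] S(S(S(S(S(S(S(add(SSSZ, mul(Z, SSSZ)))))))))
  [12] S(S(S(S(S(S(S(S(add(SSZ, mul(Z, SSSZ))))))))))
  [13] S(S(S(S(S(S(S(S(S(add(SZ, mul(Z, SSSZ)))))))))))
  [14] S(S(S(S(S(S(S(S(S(S(add(Z, mul(Z, SSSZ))))))))))))
  [15] S(S(S(S(S(S(S(S(S(S(mul(Z, SSSZ)))))))))))
  [16] S^10(Z)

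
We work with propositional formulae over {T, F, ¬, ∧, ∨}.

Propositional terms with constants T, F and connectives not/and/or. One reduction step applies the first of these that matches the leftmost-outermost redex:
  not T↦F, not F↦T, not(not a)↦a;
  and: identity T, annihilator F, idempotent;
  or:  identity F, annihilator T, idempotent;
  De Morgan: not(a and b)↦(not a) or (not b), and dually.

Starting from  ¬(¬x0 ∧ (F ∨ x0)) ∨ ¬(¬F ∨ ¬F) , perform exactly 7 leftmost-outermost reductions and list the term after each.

Answer: after 7 steps: (x0 ∨ ¬x0) ∨ ¬¬F

Working:
  start: ¬(¬x0 ∧ (F ∨ x0)) ∨ ¬(¬F ∨ ¬F)
  [1] (¬¬x0 ∨ ¬(F ∨ x0)) ∨ ¬(¬F ∨ ¬F)
  [2] (x0 ∨ ¬(F ∨ x0)) ∨ ¬(¬F ∨ ¬F)
  [3] (x0 ∨ (¬F ∧ ¬x0)) ∨ ¬(¬F ∨ ¬F)
  [4] (x0 ∨ (T ∧ ¬x0)) ∨ ¬(¬F ∨ ¬F)
  [5] (x0 ∨ ¬x0) ∨ ¬(¬F ∨ ¬F)
  [6] (x0 ∨ ¬x0) ∨ (¬¬F ∧ ¬¬F)
  [7] (x0 ∨ ¬x0) ∨ ¬¬F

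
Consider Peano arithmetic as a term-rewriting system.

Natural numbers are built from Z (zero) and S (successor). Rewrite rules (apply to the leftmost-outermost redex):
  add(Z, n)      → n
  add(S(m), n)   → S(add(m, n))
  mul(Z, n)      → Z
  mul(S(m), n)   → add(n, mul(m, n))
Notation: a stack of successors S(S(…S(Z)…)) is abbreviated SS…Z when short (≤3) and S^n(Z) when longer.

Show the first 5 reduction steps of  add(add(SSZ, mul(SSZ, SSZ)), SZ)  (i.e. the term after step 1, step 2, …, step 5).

  start: add(add(SSZ, mul(SSZ, SSZ)), SZ)
  step 1: add(S(add(SZ, mul(SSZ, SSZ))), SZ)
  step 2: S(add(add(SZ, mul(SSZ, SSZ)), SZ))
  step 3: S(add(S(add(Z, mul(SSZ, SSZ))), SZ))
  step 4: S(S(add(add(Z, mul(SSZ, SSZ)), SZ)))
  step 5: S(S(add(mul(SSZ, SSZ), SZ)))

Answer: after 5 steps: S(S(add(mul(SSZ, SSZ), SZ)))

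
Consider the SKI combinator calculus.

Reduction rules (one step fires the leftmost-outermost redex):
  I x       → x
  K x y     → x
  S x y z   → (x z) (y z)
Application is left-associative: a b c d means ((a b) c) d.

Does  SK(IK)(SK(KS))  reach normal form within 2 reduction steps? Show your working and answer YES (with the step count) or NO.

  start: SK(IK)(SK(KS))
  [1] K(SK(KS))(IK(SK(KS)))
  [2] SK(KS)

Answer: YES — reaches normal form SK(KS) in 2 ≤ 2 steps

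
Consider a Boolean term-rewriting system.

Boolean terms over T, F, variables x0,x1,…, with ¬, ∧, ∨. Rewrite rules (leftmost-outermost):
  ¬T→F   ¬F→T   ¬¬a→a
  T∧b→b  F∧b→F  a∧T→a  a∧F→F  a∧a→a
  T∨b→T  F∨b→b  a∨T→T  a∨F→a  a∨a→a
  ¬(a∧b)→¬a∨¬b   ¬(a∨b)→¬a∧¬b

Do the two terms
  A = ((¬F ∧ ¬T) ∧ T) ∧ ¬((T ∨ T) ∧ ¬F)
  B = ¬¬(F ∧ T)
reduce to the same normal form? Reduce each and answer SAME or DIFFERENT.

Answer: SAME — A ⇓ F, B ⇓ F

Derivation:
Term A:
  start: ((¬F ∧ ¬T) ∧ T) ∧ ¬((T ∨ T) ∧ ¬F)
  step 1: (¬F ∧ ¬T) ∧ ¬((T ∨ T) ∧ ¬F)
  step 2: (T ∧ ¬T) ∧ ¬((T ∨ T) ∧ ¬F)
  step 3: ¬T ∧ ¬((T ∨ T) ∧ ¬F)
  step 4: F ∧ ¬((T ∨ T) ∧ ¬F)
  step 5: F

Term B:
  start: ¬¬(F ∧ T)
  step 1: F ∧ T
  step 2: F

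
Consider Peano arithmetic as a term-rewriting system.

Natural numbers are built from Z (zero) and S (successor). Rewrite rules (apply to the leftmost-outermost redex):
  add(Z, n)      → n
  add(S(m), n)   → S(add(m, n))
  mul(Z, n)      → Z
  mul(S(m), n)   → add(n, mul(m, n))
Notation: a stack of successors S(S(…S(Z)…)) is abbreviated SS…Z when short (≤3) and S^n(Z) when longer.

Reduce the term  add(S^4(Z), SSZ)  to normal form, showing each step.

  start: add(S^4(Z), SSZ)
  step 1: S(add(SSSZ, SSZ))
  step 2: S(S(add(SSZ, SSZ)))
  step 3: S(S(S(add(SZ, SSZ))))
  step 4: S(S(S(S(add(Z, SSZ)))))
  step 5: S^6(Z)

Answer: normal form = S^6(Z)  (in 5 steps)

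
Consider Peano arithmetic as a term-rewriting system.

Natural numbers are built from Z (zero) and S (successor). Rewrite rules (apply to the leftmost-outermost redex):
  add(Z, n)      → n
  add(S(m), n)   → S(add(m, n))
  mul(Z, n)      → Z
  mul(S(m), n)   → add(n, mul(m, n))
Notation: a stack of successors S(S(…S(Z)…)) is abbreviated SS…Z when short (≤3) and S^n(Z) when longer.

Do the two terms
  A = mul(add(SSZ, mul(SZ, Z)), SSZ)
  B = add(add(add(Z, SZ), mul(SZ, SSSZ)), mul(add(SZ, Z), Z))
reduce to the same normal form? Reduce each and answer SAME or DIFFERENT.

Term A:
  start: mul(add(SSZ, mul(SZ, Z)), SSZ)
  →1  mul(S(add(SZ, mul(SZ, Z))), SSZ)
  →2  add(SSZ, mul(add(SZ, mul(SZ, Z)), SSZ))
  →3  S(add(SZ, mul(add(SZ, mul(SZ, Z)), SSZ)))
  →4  S(S(add(Z, mul(add(SZ, mul(SZ, Z)), SSZ))))
  →5  S(S(mul(add(SZ, mul(SZ, Z)), SSZ)))
  →6  S(S(mul(S(add(Z, mul(SZ, Z))), SSZ)))
  →7  S(S(add(SSZ, mul(add(Z, mul(SZ, Z)), SSZ))))
  →8  S(S(S(add(SZ, mul(add(Z, mul(SZ, Z)), SSZ)))))
  →9  S(S(S(S(add(Z, mul(add(Z, mul(SZ, Z)), SSZ))))))
  →10  S(S(S(S(mul(add(Z, mul(SZ, Z)), SSZ)))))
  →11  S(S(S(S(mul(mul(SZ, Z), SSZ)))))
  →12  S(S(S(S(mul(add(Z, mul(Z, Z)), SSZ)))))
  →13  S(S(S(S(mul(mul(Z, Z), SSZ)))))
  →14  S(S(S(S(mul(Z, SSZ)))))
  →15  S^4(Z)

Term B:
  start: add(add(add(Z, SZ), mul(SZ, SSSZ)), mul(add(SZ, Z), Z))
  →1  add(add(SZ, mul(SZ, SSSZ)), mul(add(SZ, Z), Z))
  →2  add(S(add(Z, mul(SZ, SSSZ))), mul(add(SZ, Z), Z))
  →3  S(add(add(Z, mul(SZ, SSSZ)), mul(add(SZ, Z), Z)))
  →4  S(add(mul(SZ, SSSZ), mul(add(SZ, Z), Z)))
  →5  S(add(add(SSSZ, mul(Z, SSSZ)), mul(add(SZ, Z), Z)))
  →6  S(add(S(add(SSZ, mul(Z, SSSZ))), mul(add(SZ, Z), Z)))
  →7  S(S(add(add(SSZ, mul(Z, SSSZ)), mul(add(SZ, Z), Z))))
  →8  S(S(add(S(add(SZ, mul(Z, SSSZ))), mul(add(SZ, Z), Z))))
  →9  S(S(S(add(add(SZ, mul(Z, SSSZ)), mul(add(SZ, Z), Z)))))
  →10  S(S(S(add(S(add(Z, mul(Z, SSSZ))), mul(add(SZ, Z), Z)))))
  →11  S(S(S(S(add(add(Z, mul(Z, SSSZ)), mul(add(SZ, Z), Z))))))
  →12  S(S(S(S(add(mul(Z, SSSZ), mul(add(SZ, Z), Z))))))
  →13  S(S(S(S(add(Z, mul(add(SZ, Z), Z))))))
  →14  S(S(S(S(mul(add(SZ, Z), Z)))))
  →15  S(S(S(S(mul(S(add(Z, Z)), Z)))))
  →16  S(S(S(S(add(Z, mul(add(Z, Z), Z))))))
  →17  S(S(S(S(mul(add(Z, Z), Z)))))
  →18  S(S(S(S(mul(Z, Z)))))
  →19  S^4(Z)

Answer: SAME — A ⇓ S^4(Z), B ⇓ S^4(Z)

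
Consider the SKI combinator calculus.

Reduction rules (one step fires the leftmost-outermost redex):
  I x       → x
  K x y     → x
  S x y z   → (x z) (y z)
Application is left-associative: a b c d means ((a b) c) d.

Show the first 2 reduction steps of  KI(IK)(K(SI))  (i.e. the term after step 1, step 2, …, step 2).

  start: KI(IK)(K(SI))
  →1  I(K(SI))
  →2  K(SI)

Answer: after 2 steps: K(SI)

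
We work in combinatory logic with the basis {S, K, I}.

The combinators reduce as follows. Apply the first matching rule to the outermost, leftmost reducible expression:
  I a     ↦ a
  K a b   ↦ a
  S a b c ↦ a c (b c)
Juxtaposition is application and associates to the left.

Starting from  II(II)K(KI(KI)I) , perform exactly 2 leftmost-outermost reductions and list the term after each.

Answer: after 2 steps: IIK(KI(KI)I)

Working:
  start: II(II)K(KI(KI)I)
  [1] I(II)K(KI(KI)I)
  [2] IIK(KI(KI)I)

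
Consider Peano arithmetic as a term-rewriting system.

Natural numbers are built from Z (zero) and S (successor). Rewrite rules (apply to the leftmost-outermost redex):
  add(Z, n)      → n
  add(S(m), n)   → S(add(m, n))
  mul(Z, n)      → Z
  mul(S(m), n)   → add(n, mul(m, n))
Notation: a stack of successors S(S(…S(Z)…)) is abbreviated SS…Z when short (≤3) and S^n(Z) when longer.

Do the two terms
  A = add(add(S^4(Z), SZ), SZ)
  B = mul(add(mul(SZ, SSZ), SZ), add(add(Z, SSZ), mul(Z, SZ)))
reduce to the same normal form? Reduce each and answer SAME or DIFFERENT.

Answer: SAME — A ⇓ S^6(Z), B ⇓ S^6(Z)

Reduction:
Term A:
  start: add(add(S^4(Z), SZ), SZ)
  step 1: add(S(add(SSSZ, SZ)), SZ)
  step 2: S(add(add(SSSZ, SZ), SZ))
  step 3: S(add(S(add(SSZ, SZ)), SZ))
  step 4: S(S(add(add(SSZ, SZ), SZ)))
  step 5: S(S(add(S(add(SZ, SZ)), SZ)))
  step 6: S(S(S(add(add(SZ, SZ), SZ))))
  step 7: S(S(S(add(S(add(Z, SZ)), SZ))))
  step 8: S(S(S(S(add(add(Z, SZ), SZ)))))
  step 9: S(S(S(S(add(SZ, SZ)))))
  step 10: S(S(S(S(S(add(Z, SZ))))))
  step 11: S^6(Z)

Term B:
  start: mul(add(mul(SZ, SSZ), SZ), add(add(Z, SSZ), mul(Z, SZ)))
  step 1: mul(add(add(SSZ, mul(Z, SSZ)), SZ), add(add(Z, SSZ), mul(Z, SZ)))
  step 2: mul(add(S(add(SZ, mul(Z, SSZ))), SZ), add(add(Z, SSZ), mul(Z, SZ)))
  step 3: mul(S(add(add(SZ, mul(Z, SSZ)), SZ)), add(add(Z, SSZ), mul(Z, SZ)))
  step 4: add(add(add(Z, SSZ), mul(Z, SZ)), mul(add(add(SZ, mul(Z, SSZ)), SZ), add(add(Z, SSZ), mul(Z, SZ))))
  step 5: add(add(SSZ, mul(Z, SZ)), mul(add(add(SZ, mul(Z, SSZ)), SZ), add(add(Z, SSZ), mul(Z, SZ))))
  step 6: add(S(add(SZ, mul(Z, SZ))), mul(add(add(SZ, mul(Z, SSZ)), SZ), add(add(Z, SSZ), mul(Z, SZ))))
  step 7: S(add(add(SZ, mul(Z, SZ)), mul(add(add(SZ, mul(Z, SSZ)), SZ), add(add(Z, SSZ), mul(Z, SZ)))))
  step 8: S(add(S(add(Z, mul(Z, SZ))), mul(add(add(SZ, mul(Z, SSZ)), SZ), add(add(Z, SSZ), mul(Z, SZ)))))
  step 9: S(S(add(add(Z, mul(Z, SZ)), mul(add(add(SZ, mul(Z, SSZ)), SZ), add(add(Z, SSZ), mul(Z, SZ))))))
  step 10: S(S(add(mul(Z, SZ), mul(add(add(SZ, mul(Z, SSZ)), SZ), add(add(Z, SSZ), mul(Z, SZ))))))
  step 11: S(S(add(Z, mul(add(add(SZ, mul(Z, SSZ)), SZ), add(add(Z, SSZ), mul(Z, SZ))))))
  step 12: S(S(mul(add(add(SZ, mul(Z, SSZ)), SZ), add(add(Z, SSZ), mul(Z, SZ)))))
  step 13: S(S(mul(add(S(add(Z, mul(Z, SSZ))), SZ), add(add(Z, SSZ), mul(Z, SZ)))))
  step 14: S(S(mul(S(add(add(Z, mul(Z, SSZ)), SZ)), add(add(Z, SSZ), mul(Z, SZ)))))
  step 15: S(S(add(add(add(Z, SSZ), mul(Z, SZ)), mul(add(add(Z, mul(Z, SSZ)), SZ), add(add(Z, SSZ), mul(Z, SZ))))))
  step 16: S(S(add(add(SSZ, mul(Z, SZ)), mul(add(add(Z, mul(Z, SSZ)), SZ), add(add(Z, SSZ), mul(Z, SZ))))))
  step 17: S(S(add(S(add(SZ, mul(Z, SZ))), mul(add(add(Z, mul(Z, SSZ)), SZ), add(add(Z, SSZ), mul(Z, SZ))))))
  step 18: S(S(S(add(add(SZ, mul(Z, SZ)), mul(add(add(Z, mul(Z, SSZ)), SZ), add(add(Z, SSZ), mul(Z, SZ)))))))
  step 19: S(S(S(add(S(add(Z, mul(Z, SZ))), mul(add(add(Z, mul(Z, SSZ)), SZ), add(add(Z, SSZ), mul(Z, SZ)))))))
  step 20: S(S(S(S(add(add(Z, mul(Z, SZ)), mul(add(add(Z, mul(Z, SSZ)), SZ), add(add(Z, SSZ), mul(Z, SZ))))))))
  step 21: S(S(S(S(add(mul(Z, SZ), mul(add(add(Z, mul(Z, SSZ)), SZ), add(add(Z, SSZ), mul(Z, SZ))))))))
  step 22: S(S(S(S(add(Z, mul(add(add(Z, mul(Z, SSZ)), SZ), add(add(Z, SSZ), mul(Z, SZ))))))))
  step 23: S(S(S(S(mul(add(add(Z, mul(Z, SSZ)), SZ), add(add(Z, SSZ), mul(Z, SZ)))))))
  step 24: S(S(S(S(mul(add(mul(Z, SSZ), SZ), add(add(Z, SSZ), mul(Z, SZ)))))))
  step 25: S(S(S(S(mul(add(Z, SZ), add(add(Z, SSZ), mul(Z, SZ)))))))
  step 26: S(S(S(S(mul(SZ, add(add(Z, SSZ), mul(Z, SZ)))))))
  step 27: S(S(S(S(add(add(add(Z, SSZ), mul(Z, SZ)), mul(Z, add(add(Z, SSZ), mul(Z, SZ))))))))
  step 28: S(S(S(S(add(add(SSZ, mul(Z, SZ)), mul(Z, add(add(Z, SSZ), mul(Z, SZ))))))))
  step 29: S(S(S(S(add(S(add(SZ, mul(Z, SZ))), mul(Z, add(add(Z, SSZ), mul(Z, SZ))))))))
  step 30: S(S(S(S(S(add(add(SZ, mul(Z, SZ)), mul(Z, add(add(Z, SSZ), mul(Z, SZ)))))))))
  step 31: S(S(S(S(S(add(S(add(Z, mul(Z, SZ))), mul(Z, add(add(Z, SSZ), mul(Z, SZ)))))))))
  step 32: S(S(S(S(S(S(add(add(Z, mul(Z, SZ)), mul(Z, add(add(Z, SSZ), mul(Z, SZ))))))))))
  step 33: S(S(S(S(S(S(add(mul(Z, SZ), mul(Z, add(add(Z, SSZ), mul(Z, SZ))))))))))
  step 34: S(S(S(S(S(S(add(Z, mul(Z, add(add(Z, SSZ), mul(Z, SZ))))))))))
  step 35: S(S(S(S(S(S(mul(Z, add(add(Z, SSZ), mul(Z, SZ)))))))))
  step 36: S^6(Z)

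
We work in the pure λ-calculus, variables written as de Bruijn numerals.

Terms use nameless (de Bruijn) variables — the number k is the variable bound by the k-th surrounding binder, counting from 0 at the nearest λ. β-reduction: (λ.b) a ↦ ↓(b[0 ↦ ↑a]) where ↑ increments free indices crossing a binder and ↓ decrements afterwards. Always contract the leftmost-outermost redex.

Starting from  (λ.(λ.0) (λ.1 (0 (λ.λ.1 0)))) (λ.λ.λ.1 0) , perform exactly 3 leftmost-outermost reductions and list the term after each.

Answer: after 3 steps: λ.λ.λ.1 0

Derivation:
  start: (λ.(λ.0) (λ.1 (0 (λ.λ.1 0)))) (λ.λ.λ.1 0)
  →1  (λ.0) (λ.(λ.λ.λ.1 0) (0 (λ.λ.1 0)))
  →2  λ.(λ.λ.λ.1 0) (0 (λ.λ.1 0))
  →3  λ.λ.λ.1 0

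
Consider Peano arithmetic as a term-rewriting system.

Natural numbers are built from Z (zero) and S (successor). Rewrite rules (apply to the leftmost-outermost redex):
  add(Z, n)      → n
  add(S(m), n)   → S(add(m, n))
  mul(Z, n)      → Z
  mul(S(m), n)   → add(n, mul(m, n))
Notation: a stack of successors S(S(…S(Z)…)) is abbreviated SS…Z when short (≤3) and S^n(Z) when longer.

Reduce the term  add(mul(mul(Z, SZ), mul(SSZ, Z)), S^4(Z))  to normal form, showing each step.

Answer: normal form = S^4(Z)  (in 3 steps)

Reduction:
  start: add(mul(mul(Z, SZ), mul(SSZ, Z)), S^4(Z))
  step 1: add(mul(Z, mul(SSZ, Z)), S^4(Z))
  step 2: add(Z, S^4(Z))
  step 3: S^4(Z)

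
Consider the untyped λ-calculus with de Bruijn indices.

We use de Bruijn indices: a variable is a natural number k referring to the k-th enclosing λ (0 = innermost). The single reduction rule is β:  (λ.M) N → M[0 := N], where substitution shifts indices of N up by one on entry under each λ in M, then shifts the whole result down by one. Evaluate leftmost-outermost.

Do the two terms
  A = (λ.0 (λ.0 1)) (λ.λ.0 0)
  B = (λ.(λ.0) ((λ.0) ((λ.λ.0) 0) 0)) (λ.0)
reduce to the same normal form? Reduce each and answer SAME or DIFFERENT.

Answer: DIFFERENT — A ⇓ λ.0 0, B ⇓ λ.0

Derivation:
Term A:
  start: (λ.0 (λ.0 1)) (λ.λ.0 0)
  [1] (λ.λ.0 0) (λ.0 (λ.λ.0 0))
  [2] λ.0 0

Term B:
  start: (λ.(λ.0) ((λ.0) ((λ.λ.0) 0) 0)) (λ.0)
  [1] (λ.0) ((λ.0) ((λ.λ.0) (λ.0)) (λ.0))
  [2] (λ.0) ((λ.λ.0) (λ.0)) (λ.0)
  [3] (λ.λ.0) (λ.0) (λ.0)
  [4] (λ.0) (λ.0)
  [5] λ.0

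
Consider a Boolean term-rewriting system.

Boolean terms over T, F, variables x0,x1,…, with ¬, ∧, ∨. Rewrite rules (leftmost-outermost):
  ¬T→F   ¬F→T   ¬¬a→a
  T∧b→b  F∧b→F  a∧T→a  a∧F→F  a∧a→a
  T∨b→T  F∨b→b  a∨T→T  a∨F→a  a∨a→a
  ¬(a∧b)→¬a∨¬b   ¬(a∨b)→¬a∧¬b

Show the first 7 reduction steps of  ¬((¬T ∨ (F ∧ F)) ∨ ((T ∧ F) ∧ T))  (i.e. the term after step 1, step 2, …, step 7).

Answer: after 7 steps: T ∧ ¬((T ∧ F) ∧ T)

Working:
  start: ¬((¬T ∨ (F ∧ F)) ∨ ((T ∧ F) ∧ T))
  →1  ¬(¬T ∨ (F ∧ F)) ∧ ¬((T ∧ F) ∧ T)
  →2  (¬¬T ∧ ¬(F ∧ F)) ∧ ¬((T ∧ F) ∧ T)
  →3  (T ∧ ¬(F ∧ F)) ∧ ¬((T ∧ F) ∧ T)
  →4  ¬(F ∧ F) ∧ ¬((T ∧ F) ∧ T)
  →5  (¬F ∨ ¬F) ∧ ¬((T ∧ F) ∧ T)
  →6  ¬F ∧ ¬((T ∧ F) ∧ T)
  →7  T ∧ ¬((T ∧ F) ∧ T)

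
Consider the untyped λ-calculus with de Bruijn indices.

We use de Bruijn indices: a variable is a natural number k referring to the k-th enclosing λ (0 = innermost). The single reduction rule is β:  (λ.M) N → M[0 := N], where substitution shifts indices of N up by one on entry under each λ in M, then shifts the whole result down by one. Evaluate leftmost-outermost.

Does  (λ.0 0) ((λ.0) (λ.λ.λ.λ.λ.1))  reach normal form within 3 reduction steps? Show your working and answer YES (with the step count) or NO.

Answer: YES — reaches normal form λ.λ.λ.λ.1 in 3 ≤ 3 steps

Working:
  start: (λ.0 0) ((λ.0) (λ.λ.λ.λ.λ.1))
  [1] (λ.0) (λ.λ.λ.λ.λ.1) ((λ.0) (λ.λ.λ.λ.λ.1))
  [2] (λ.λ.λ.λ.λ.1) ((λ.0) (λ.λ.λ.λ.λ.1))
  [3] λ.λ.λ.λ.1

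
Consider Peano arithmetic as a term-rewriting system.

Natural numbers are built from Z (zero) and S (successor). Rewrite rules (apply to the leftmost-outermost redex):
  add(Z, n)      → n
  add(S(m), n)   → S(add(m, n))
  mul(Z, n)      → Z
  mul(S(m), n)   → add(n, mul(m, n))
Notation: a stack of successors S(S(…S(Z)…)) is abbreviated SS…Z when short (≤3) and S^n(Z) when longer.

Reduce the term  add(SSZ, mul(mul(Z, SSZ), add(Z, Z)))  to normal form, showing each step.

  start: add(SSZ, mul(mul(Z, SSZ), add(Z, Z)))
  [1] S(add(SZ, mul(mul(Z, SSZ), add(Z, Z))))
  [2] S(S(add(Z, mul(mul(Z, SSZ), add(Z, Z)))))
  [3] S(S(mul(mul(Z, SSZ), add(Z, Z))))
  [4] S(S(mul(Z, add(Z, Z))))
  [5] SSZ

Answer: normal form = SSZ  (in 5 steps)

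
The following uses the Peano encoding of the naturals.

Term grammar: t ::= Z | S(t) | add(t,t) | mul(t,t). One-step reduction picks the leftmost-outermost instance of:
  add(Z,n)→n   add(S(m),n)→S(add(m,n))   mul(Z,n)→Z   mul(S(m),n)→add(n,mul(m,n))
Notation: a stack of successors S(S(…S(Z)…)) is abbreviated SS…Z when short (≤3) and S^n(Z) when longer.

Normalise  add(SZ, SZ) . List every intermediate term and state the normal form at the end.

  start: add(SZ, SZ)
  [1] S(add(Z, SZ))
  [2] SSZ

Answer: normal form = SSZ  (in 2 steps)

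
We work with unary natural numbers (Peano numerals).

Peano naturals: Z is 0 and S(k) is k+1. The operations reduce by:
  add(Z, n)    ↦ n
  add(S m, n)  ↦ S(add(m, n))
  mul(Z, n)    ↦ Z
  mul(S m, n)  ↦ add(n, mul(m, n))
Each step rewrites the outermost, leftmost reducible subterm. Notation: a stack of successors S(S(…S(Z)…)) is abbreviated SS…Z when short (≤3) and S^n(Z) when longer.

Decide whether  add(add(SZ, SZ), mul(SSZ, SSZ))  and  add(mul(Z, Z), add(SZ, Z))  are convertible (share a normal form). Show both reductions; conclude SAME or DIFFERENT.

Answer: DIFFERENT — A ⇓ S^6(Z), B ⇓ SZ

Working:
Term A:
  start: add(add(SZ, SZ), mul(SSZ, SSZ))
  →1  add(S(add(Z, SZ)), mul(SSZ, SSZ))
  →2  S(add(add(Z, SZ), mul(SSZ, SSZ)))
  →3  S(add(SZ, mul(SSZ, SSZ)))
  →4  S(S(add(Z, mul(SSZ, SSZ))))
  →5  S(S(mul(SSZ, SSZ)))
  →6  S(S(add(SSZ, mul(SZ, SSZ))))
  →7  S(S(S(add(SZ, mul(SZ, SSZ)))))
  →8  S(S(S(S(add(Z, mul(SZ, SSZ))))))
  →9  S(S(S(S(mul(SZ, SSZ)))))
  →10  S(S(S(S(add(SSZ, mul(Z, SSZ))))))
  →11  S(S(S(S(S(add(SZ, mul(Z, SSZ)))))))
  →12  S(S(S(S(S(S(add(Z, mul(Z, SSZ))))))))
  →13  S(S(S(S(S(S(mul(Z, SSZ)))))))
  →14  S^6(Z)

Term B:
  start: add(mul(Z, Z), add(SZ, Z))
  →1  add(Z, add(SZ, Z))
  →2  add(SZ, Z)
  →3  S(add(Z, Z))
  →4  SZ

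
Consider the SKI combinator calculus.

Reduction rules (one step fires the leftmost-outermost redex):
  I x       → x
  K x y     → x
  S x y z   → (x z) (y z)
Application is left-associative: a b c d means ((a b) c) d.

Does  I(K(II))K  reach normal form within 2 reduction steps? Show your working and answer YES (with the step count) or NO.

Answer: NO — after 2 steps the term is II, not yet normal

Reduction:
  start: I(K(II))K
  [1] K(II)K
  [2] II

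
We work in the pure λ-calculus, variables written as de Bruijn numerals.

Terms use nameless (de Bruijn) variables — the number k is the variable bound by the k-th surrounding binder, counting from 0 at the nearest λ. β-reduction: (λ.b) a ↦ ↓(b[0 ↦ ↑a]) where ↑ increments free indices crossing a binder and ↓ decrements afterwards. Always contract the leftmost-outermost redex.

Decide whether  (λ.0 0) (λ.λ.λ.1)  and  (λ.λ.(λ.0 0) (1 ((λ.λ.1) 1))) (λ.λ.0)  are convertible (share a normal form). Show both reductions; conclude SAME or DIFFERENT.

Term A:
  start: (λ.0 0) (λ.λ.λ.1)
  [1] (λ.λ.λ.1) (λ.λ.λ.1)
  [2] λ.λ.1

Term B:
  start: (λ.λ.(λ.0 0) (1 ((λ.λ.1) 1))) (λ.λ.0)
  [1] λ.(λ.0 0) ((λ.λ.0) ((λ.λ.1) (λ.λ.0)))
  [2] λ.(λ.λ.0) ((λ.λ.1) (λ.λ.0)) ((λ.λ.0) ((λ.λ.1) (λ.λ.0)))
  [3] λ.(λ.0) ((λ.λ.0) ((λ.λ.1) (λ.λ.0)))
  [4] λ.(λ.λ.0) ((λ.λ.1) (λ.λ.0))
  [5] λ.λ.0

Answer: DIFFERENT — A ⇓ λ.λ.1, B ⇓ λ.λ.0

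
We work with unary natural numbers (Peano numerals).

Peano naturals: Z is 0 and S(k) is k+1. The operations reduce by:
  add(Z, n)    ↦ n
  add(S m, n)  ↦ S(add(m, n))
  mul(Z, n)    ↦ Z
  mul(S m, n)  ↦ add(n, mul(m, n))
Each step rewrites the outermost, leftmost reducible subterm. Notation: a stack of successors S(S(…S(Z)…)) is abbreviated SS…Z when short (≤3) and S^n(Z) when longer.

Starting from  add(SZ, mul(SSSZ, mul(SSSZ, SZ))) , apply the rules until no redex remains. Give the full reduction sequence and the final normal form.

Answer: normal form = S^10(Z)  (in 48 steps)

Working:
  start: add(SZ, mul(SSSZ, mul(SSSZ, SZ)))
  step 1: S(add(Z, mul(SSSZ, mul(SSSZ, SZ))))
  step 2: S(mul(SSSZ, mul(SSSZ, SZ)))
  step 3: S(add(mul(SSSZ, SZ), mul(SSZ, mul(SSSZ, SZ))))
  step 4: S(add(add(SZ, mul(SSZ, SZ)), mul(SSZ, mul(SSSZ, SZ))))
  step 5: S(add(S(add(Z, mul(SSZ, SZ))), mul(SSZ, mul(SSSZ, SZ))))
  step 6: S(S(add(add(Z, mul(SSZ, SZ)), mul(SSZ, mul(SSSZ, SZ)))))
  step 7: S(S(add(mul(SSZ, SZ), mul(SSZ, mul(SSSZ, SZ)))))
  step 8: S(S(add(add(SZ, mul(SZ, SZ)), mul(SSZ, mul(SSSZ, SZ)))))
  step 9: S(S(add(S(add(Z, mul(SZ, SZ))), mul(SSZ, mul(SSSZ, SZ)))))
  step 10: S(S(S(add(add(Z, mul(SZ, SZ)), mul(SSZ, mul(SSSZ, SZ))))))
  step 11: S(S(S(add(mul(SZ, SZ), mul(SSZ, mul(SSSZ, SZ))))))
  step 12: S(S(S(add(add(SZ, mul(Z, SZ)), mul(SSZ, mul(SSSZ, SZ))))))
  step 13: S(S(S(add(S(add(Z, mul(Z, SZ))), mul(SSZ, mul(SSSZ, SZ))))))
  step 14: S(S(S(S(add(add(Z, mul(Z, SZ)), mul(SSZ, mul(SSSZ, SZ)))))))
  step 15: S(S(S(S(add(mul(Z, SZ), mul(SSZ, mul(SSSZ, SZ)))))))
  step 16: S(S(S(S(add(Z, mul(SSZ, mul(SSSZ, SZ)))))))
  step 17: S(S(S(S(mul(SSZ, mul(SSSZ, SZ))))))
  step 18: S(S(S(S(add(mul(SSSZ, SZ), mul(SZ, mul(SSSZ, SZ)))))))
  step 19: S(S(S(S(add(add(SZ, mul(SSZ, SZ)), mul(SZ, mul(SSSZ, SZ)))))))
  step 20: S(S(S(S(add(S(add(Z, mul(SSZ, SZ))), mul(SZ, mul(SSSZ, SZ)))))))
  step 21: S(S(S(S(S(add(add(Z, mul(SSZ, SZ)), mul(SZ, mul(SSSZ, SZ))))))))
  step 22: S(S(S(S(S(add(mul(SSZ, SZ), mul(SZ, mul(SSSZ, SZ))))))))
  step 23: S(S(S(S(S(add(add(SZ, mul(SZ, SZ)), mul(SZ, mul(SSSZ, SZ))))))))
  step 24: S(S(S(S(S(add(S(add(Z, mul(SZ, SZ))), mul(SZ, mul(SSSZ, SZ))))))))
  step 25: S(S(S(S(S(S(add(add(Z, mul(SZ, SZ)), mul(SZ, mul(SSSZ, SZ)))))))))
  step 26: S(S(S(S(S(S(add(mul(SZ, SZ), mul(SZ, mul(SSSZ, SZ)))))))))
  step 27: S(S(S(S(S(S(add(add(SZ, mul(Z, SZ)), mul(SZ, mul(SSSZ, SZ)))))))))
  step 28: S(S(S(S(S(S(add(S(add(Z, mul(Z, SZ))), mul(SZ, mul(SSSZ, SZ)))))))))
  step 29: S(S(S(S(S(S(S(add(add(Z, mul(Z, SZ)), mul(SZ, mul(SSSZ, SZ))))))))))
  step 30: S(S(S(S(S(S(S(add(mul(Z, SZ), mul(SZ, mul(SSSZ, SZ))))))))))
  step 31: S(S(S(S(S(S(S(add(Z, mul(SZ, mul(SSSZ, SZ))))))))))
  step 32: S(S(S(S(S(S(S(mul(SZ, mul(SSSZ, SZ)))))))))
  step 33: S(S(S(S(S(S(S(add(mul(SSSZ, SZ), mul(Z, mul(SSSZ, SZ))))))))))
  step 34: S(S(S(S(S(S(S(add(add(SZ, mul(SSZ, SZ)), mul(Z, mul(SSSZ, SZ))))))))))
  step 35: S(S(S(S(S(S(S(add(S(add(Z, mul(SSZ, SZ))), mul(Z, mul(SSSZ, SZ))))))))))
  step 36: S(S(S(S(S(S(S(S(add(add(Z, mul(SSZ, SZ)), mul(Z, mul(SSSZ, SZ)))))))))))
  step 37: S(S(S(S(S(S(S(S(add(mul(SSZ, SZ), mul(Z, mul(SSSZ, SZ)))))))))))
  step 38: S(S(S(S(S(S(S(S(add(add(SZ, mul(SZ, SZ)), mul(Z, mul(SSSZ, SZ)))))))))))
  step 39: S(S(S(S(S(S(S(S(add(S(add(Z, mul(SZ, SZ))), mul(Z, mul(SSSZ, SZ)))))))))))
  step 40: S(S(S(S(S(S(S(S(S(add(add(Z, mul(SZ, SZ)), mul(Z, mul(SSSZ, SZ))))))))))))
  step 41: S(S(S(S(S(S(S(S(S(add(mul(SZ, SZ), mul(Z, mul(SSSZ, SZ))))))))))))
  step 42: S(S(S(S(S(S(S(S(S(add(add(SZ, mul(Z, SZ)), mul(Z, mul(SSSZ, SZ))))))))))))
  step 43: S(S(S(S(S(S(S(S(S(add(S(add(Z, mul(Z, SZ))), mul(Z, mul(SSSZ, SZ))))))))))))
  step 44: S(S(S(S(S(S(S(S(S(S(add(add(Z, mul(Z, SZ)), mul(Z, mul(SSSZ, SZ)))))))))))))
  step 45: S(S(S(S(S(S(S(S(S(S(add(mul(Z, SZ), mul(Z, mul(SSSZ, SZ)))))))))))))
  step 46: S(S(S(S(S(S(S(S(S(S(add(Z, mul(Z, mul(SSSZ, SZ)))))))))))))
  step 47: S(S(S(S(S(S(S(S(S(S(mul(Z, mul(SSSZ, SZ))))))))))))
  step 48: S^10(Z)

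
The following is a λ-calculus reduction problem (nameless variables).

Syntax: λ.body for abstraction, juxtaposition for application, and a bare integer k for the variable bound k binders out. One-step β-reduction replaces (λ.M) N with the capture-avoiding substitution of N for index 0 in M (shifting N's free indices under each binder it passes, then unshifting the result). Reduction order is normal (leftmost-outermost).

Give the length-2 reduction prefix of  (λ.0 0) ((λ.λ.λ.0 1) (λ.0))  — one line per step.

  start: (λ.0 0) ((λ.λ.λ.0 1) (λ.0))
  →1  (λ.λ.λ.0 1) (λ.0) ((λ.λ.λ.0 1) (λ.0))
  →2  (λ.λ.0 1) ((λ.λ.λ.0 1) (λ.0))

Answer: after 2 steps: (λ.λ.0 1) ((λ.λ.λ.0 1) (λ.0))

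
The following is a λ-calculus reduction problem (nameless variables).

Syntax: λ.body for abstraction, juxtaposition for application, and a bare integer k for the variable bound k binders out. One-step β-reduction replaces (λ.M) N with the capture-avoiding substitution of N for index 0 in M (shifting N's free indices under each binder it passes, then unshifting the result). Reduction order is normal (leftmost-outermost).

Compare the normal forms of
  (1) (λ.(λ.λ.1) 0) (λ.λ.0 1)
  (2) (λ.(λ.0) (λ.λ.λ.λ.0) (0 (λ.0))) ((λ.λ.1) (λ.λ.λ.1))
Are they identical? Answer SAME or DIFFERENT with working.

Answer: DIFFERENT — A ⇓ λ.λ.λ.0 1, B ⇓ λ.λ.λ.0

Working:
Term A:
  start: (λ.(λ.λ.1) 0) (λ.λ.0 1)
  [1] (λ.λ.1) (λ.λ.0 1)
  [2] λ.λ.λ.0 1

Term B:
  start: (λ.(λ.0) (λ.λ.λ.λ.0) (0 (λ.0))) ((λ.λ.1) (λ.λ.λ.1))
  [1] (λ.0) (λ.λ.λ.λ.0) ((λ.λ.1) (λ.λ.λ.1) (λ.0))
  [2] (λ.λ.λ.λ.0) ((λ.λ.1) (λ.λ.λ.1) (λ.0))
  [3] λ.λ.λ.0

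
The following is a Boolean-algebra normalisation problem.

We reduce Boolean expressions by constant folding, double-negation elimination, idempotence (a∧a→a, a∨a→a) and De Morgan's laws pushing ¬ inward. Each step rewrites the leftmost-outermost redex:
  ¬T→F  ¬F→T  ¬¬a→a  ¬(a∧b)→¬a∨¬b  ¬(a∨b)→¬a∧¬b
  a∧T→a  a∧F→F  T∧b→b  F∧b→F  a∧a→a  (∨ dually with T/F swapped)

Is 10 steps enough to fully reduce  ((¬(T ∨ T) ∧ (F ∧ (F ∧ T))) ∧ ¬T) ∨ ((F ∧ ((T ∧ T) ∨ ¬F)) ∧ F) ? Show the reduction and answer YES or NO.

Answer: YES — reaches normal form F in 7 ≤ 10 steps

Working:
  start: ((¬(T ∨ T) ∧ (F ∧ (F ∧ T))) ∧ ¬T) ∨ ((F ∧ ((T ∧ T) ∨ ¬F)) ∧ F)
  [1] (((¬T ∧ ¬T) ∧ (F ∧ (F ∧ T))) ∧ ¬T) ∨ ((F ∧ ((T ∧ T) ∨ ¬F)) ∧ F)
  [2] ((¬T ∧ (F ∧ (F ∧ T))) ∧ ¬T) ∨ ((F ∧ ((T ∧ T) ∨ ¬F)) ∧ F)
  [3] ((F ∧ (F ∧ (F ∧ T))) ∧ ¬T) ∨ ((F ∧ ((T ∧ T) ∨ ¬F)) ∧ F)
  [4] (F ∧ ¬T) ∨ ((F ∧ ((T ∧ T) ∨ ¬F)) ∧ F)
  [5] F ∨ ((F ∧ ((T ∧ T) ∨ ¬F)) ∧ F)
  [6] (F ∧ ((T ∧ T) ∨ ¬F)) ∧ F
  [7] F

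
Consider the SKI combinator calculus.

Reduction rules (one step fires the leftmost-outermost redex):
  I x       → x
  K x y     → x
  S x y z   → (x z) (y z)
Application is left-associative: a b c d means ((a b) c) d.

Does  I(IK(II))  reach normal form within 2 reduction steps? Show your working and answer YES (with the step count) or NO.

  start: I(IK(II))
  →1  IK(II)
  →2  K(II)

Answer: NO — after 2 steps the term is K(II), not yet normal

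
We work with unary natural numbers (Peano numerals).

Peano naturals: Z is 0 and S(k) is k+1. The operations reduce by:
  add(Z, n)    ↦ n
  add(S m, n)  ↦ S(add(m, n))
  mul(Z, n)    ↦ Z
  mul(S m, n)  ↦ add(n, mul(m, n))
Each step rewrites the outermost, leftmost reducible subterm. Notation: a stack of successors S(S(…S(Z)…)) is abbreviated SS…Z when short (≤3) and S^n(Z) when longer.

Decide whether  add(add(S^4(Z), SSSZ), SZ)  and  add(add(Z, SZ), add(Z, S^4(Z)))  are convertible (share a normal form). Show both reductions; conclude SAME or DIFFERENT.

Answer: DIFFERENT — A ⇓ S^8(Z), B ⇓ S^5(Z)

Reduction:
Term A:
  start: add(add(S^4(Z), SSSZ), SZ)
  →1  add(S(add(SSSZ, SSSZ)), SZ)
  →2  S(add(add(SSSZ, SSSZ), SZ))
  →3  S(add(S(add(SSZ, SSSZ)), SZ))
  →4  S(S(add(add(SSZ, SSSZ), SZ)))
  →5  S(S(add(S(add(SZ, SSSZ)), SZ)))
  →6  S(S(S(add(add(SZ, SSSZ), SZ))))
  →7  S(S(S(add(S(add(Z, SSSZ)), SZ))))
  →8  S(S(S(S(add(add(Z, SSSZ), SZ)))))
  →9  S(S(S(S(add(SSSZ, SZ)))))
  →10  S(S(S(S(S(add(SSZ, SZ))))))
  →11  S(S(S(S(S(S(add(SZ, SZ)))))))
  →12  S(S(S(S(S(S(S(add(Z, SZ))))))))
  →13  S^8(Z)

Term B:
  start: add(add(Z, SZ), add(Z, S^4(Z)))
  →1  add(SZ, add(Z, S^4(Z)))
  →2  S(add(Z, add(Z, S^4(Z))))
  →3  S(add(Z, S^4(Z)))
  →4  S^5(Z)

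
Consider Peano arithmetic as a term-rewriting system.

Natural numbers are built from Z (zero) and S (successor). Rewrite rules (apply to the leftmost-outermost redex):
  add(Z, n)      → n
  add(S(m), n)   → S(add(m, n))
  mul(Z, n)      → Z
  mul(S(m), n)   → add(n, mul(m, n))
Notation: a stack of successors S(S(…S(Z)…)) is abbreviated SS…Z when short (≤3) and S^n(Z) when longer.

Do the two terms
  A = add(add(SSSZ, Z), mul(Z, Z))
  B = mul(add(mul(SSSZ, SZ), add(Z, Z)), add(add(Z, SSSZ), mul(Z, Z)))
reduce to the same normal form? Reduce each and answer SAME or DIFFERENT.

Answer: DIFFERENT — A ⇓ SSSZ, B ⇓ S^9(Z)

Reduction:
Term A:
  start: add(add(SSSZ, Z), mul(Z, Z))
  →1  add(S(add(SSZ, Z)), mul(Z, Z))
  →2  S(add(add(SSZ, Z), mul(Z, Z)))
  →3  S(add(S(add(SZ, Z)), mul(Z, Z)))
  →4  S(S(add(add(SZ, Z), mul(Z, Z))))
  →5  S(S(add(S(add(Z, Z)), mul(Z, Z))))
  →6  S(S(S(add(add(Z, Z), mul(Z, Z)))))
  →7  S(S(S(add(Z, mul(Z, Z)))))
  →8  S(S(S(mul(Z, Z))))
  →9  SSSZ

Term B:
  start: mul(add(mul(SSSZ, SZ), add(Z, Z)), add(add(Z, SSSZ), mul(Z, Z)))
  →1  mul(add(add(SZ, mul(SSZ, SZ)), add(Z, Z)), add(add(Z, SSSZ), mul(Z, Z)))
  →2  mul(add(S(add(Z, mul(SSZ, SZ))), add(Z, Z)), add(add(Z, SSSZ), mul(Z, Z)))
  →3  mul(S(add(add(Z, mul(SSZ, SZ)), add(Z, Z))), add(add(Z, SSSZ), mul(Z, Z)))
  →4  add(add(add(Z, SSSZ), mul(Z, Z)), mul(add(add(Z, mul(SSZ, SZ)), add(Z, Z)), add(add(Z, SSSZ), mul(Z, Z))))
  →5  add(add(SSSZ, mul(Z, Z)), mul(add(add(Z, mul(SSZ, SZ)), add(Z, Z)), add(add(Z, SSSZ), mul(Z, Z))))
  →6  add(S(add(SSZ, mul(Z, Z))), mul(add(add(Z, mul(SSZ, SZ)), add(Z, Z)), add(add(Z, SSSZ), mul(Z, Z))))
  →7  S(add(add(SSZ, mul(Z, Z)), mul(add(add(Z, mul(SSZ, SZ)), add(Z, Z)), add(add(Z, SSSZ), mul(Z, Z)))))
  →8  S(add(S(add(SZ, mul(Z, Z))), mul(add(add(Z, mul(SSZ, SZ)), add(Z, Z)), add(add(Z, SSSZ), mul(Z, Z)))))
  →9  S(S(add(add(SZ, mul(Z, Z)), mul(add(add(Z, mul(SSZ, SZ)), add(Z, Z)), add(add(Z, SSSZ), mul(Z, Z))))))
  →10  S(S(add(S(add(Z, mul(Z, Z))), mul(add(add(Z, mul(SSZ, SZ)), add(Z, Z)), add(add(Z, SSSZ), mul(Z, Z))))))
  →11  S(S(S(add(add(Z, mul(Z, Z)), mul(add(add(Z, mul(SSZ, SZ)), add(Z, Z)), add(add(Z, SSSZ), mul(Z, Z)))))))
  →12  S(S(S(add(mul(Z, Z), mul(add(add(Z, mul(SSZ, SZ)), add(Z, Z)), add(add(Z, SSSZ), mul(Z, Z)))))))
  →13  S(S(S(add(Z, mul(add(add(Z, mul(SSZ, SZ)), add(Z, Z)), add(add(Z, SSSZ), mul(Z, Z)))))))
  →14  S(S(S(mul(add(add(Z, mul(SSZ, SZ)), add(Z, Z)), add(add(Z, SSSZ), mul(Z, Z))))))
  →15  S(S(S(mul(add(mul(SSZ, SZ), add(Z, Z)), add(add(Z, SSSZ), mul(Z, Z))))))
  →16  S(S(S(mul(add(add(SZ, mul(SZ, SZ)), add(Z, Z)), add(add(Z, SSSZ), mul(Z, Z))))))
  →17  S(S(S(mul(add(S(add(Z, mul(SZ, SZ))), add(Z, Z)), add(add(Z, SSSZ), mul(Z, Z))))))
  →18  S(S(S(mul(S(add(add(Z, mul(SZ, SZ)), add(Z, Z))), add(add(Z, SSSZ), mul(Z, Z))))))
  →19  S(S(S(add(add(add(Z, SSSZ), mul(Z, Z)), mul(add(add(Z, mul(SZ, SZ)), add(Z, Z)), add(add(Z, SSSZ), mul(Z, Z)))))))
  →20  S(S(S(add(add(SSSZ, mul(Z, Z)), mul(add(add(Z, mul(SZ, SZ)), add(Z, Z)), add(add(Z, SSSZ), mul(Z, Z)))))))
  →21  S(S(S(add(S(add(SSZ, mul(Z, Z))), mul(add(add(Z, mul(SZ, SZ)), add(Z, Z)), add(add(Z, SSSZ), mul(Z, Z)))))))
  →22  S(S(S(S(add(add(SSZ, mul(Z, Z)), mul(add(add(Z, mul(SZ, SZ)), add(Z, Z)), add(add(Z, SSSZ), mul(Z, Z))))))))
  →23  S(S(S(S(add(S(add(SZ, mul(Z, Z))), mul(add(add(Z, mul(SZ, SZ)), add(Z, Z)), add(add(Z, SSSZ), mul(Z, Z))))))))
  →24  S(S(S(S(S(add(add(SZ, mul(Z, Z)), mul(add(add(Z, mul(SZ, SZ)), add(Z, Z)), add(add(Z, SSSZ), mul(Z, Z)))))))))
  →25  S(S(S(S(S(add(S(add(Z, mul(Z, Z))), mul(add(add(Z, mul(SZ, SZ)), add(Z, Z)), add(add(Z, SSSZ), mul(Z, Z)))))))))
  →26  S(S(S(S(S(S(add(add(Z, mul(Z, Z)), mul(add(add(Z, mul(SZ, SZ)), add(Z, Z)), add(add(Z, SSSZ), mul(Z, Z))))))))))
  →27  S(S(S(S(S(S(add(mul(Z, Z), mul(add(add(Z, mul(SZ, SZ)), add(Z, Z)), add(add(Z, SSSZ), mul(Z, Z))))))))))
  →28  S(S(S(S(S(S(add(Z, mul(add(add(Z, mul(SZ, SZ)), add(Z, Z)), add(add(Z, SSSZ), mul(Z, Z))))))))))
  →29  S(S(S(S(S(S(mul(add(add(Z, mul(SZ, SZ)), add(Z, Z)), add(add(Z, SSSZ), mul(Z, Z)))))))))
  →30  S(S(S(S(S(S(mul(add(mul(SZ, SZ), add(Z, Z)), add(add(Z, SSSZ), mul(Z, Z)))))))))
  →31  S(S(S(S(S(S(mul(add(add(SZ, mul(Z, SZ)), add(Z, Z)), add(add(Z, SSSZ), mul(Z, Z)))))))))
  →32  S(S(S(S(S(S(mul(add(S(add(Z, mul(Z, SZ))), add(Z, Z)), add(add(Z, SSSZ), mul(Z, Z)))))))))
  →33  S(S(S(S(S(S(mul(S(add(add(Z, mul(Z, SZ)), add(Z, Z))), add(add(Z, SSSZ), mul(Z, Z)))))))))
  →34  S(S(S(S(S(S(add(add(add(Z, SSSZ), mul(Z, Z)), mul(add(add(Z, mul(Z, SZ)), add(Z, Z)), add(add(Z, SSSZ), mul(Z, Z))))))))))
  →35  S(S(S(S(S(S(add(add(SSSZ, mul(Z, Z)), mul(add(add(Z, mul(Z, SZ)), add(Z, Z)), add(add(Z, SSSZ), mul(Z, Z))))))))))
  →36  S(S(S(S(S(S(add(S(add(SSZ, mul(Z, Z))), mul(add(add(Z, mul(Z, SZ)), add(Z, Z)), add(add(Z, SSSZ), mul(Z, Z))))))))))
  →37  S(S(S(S(S(S(S(add(add(SSZ, mul(Z, Z)), mul(add(add(Z, mul(Z, SZ)), add(Z, Z)), add(add(Z, SSSZ), mul(Z, Z)))))))))))
  →38  S(S(S(S(S(S(S(add(S(add(SZ, mul(Z, Z))), mul(add(add(Z, mul(Z, SZ)), add(Z, Z)), add(add(Z, SSSZ), mul(Z, Z)))))))))))
  →39  S(S(S(S(S(S(S(S(add(add(SZ, mul(Z, Z)), mul(add(add(Z, mul(Z, SZ)), add(Z, Z)), add(add(Z, SSSZ), mul(Z, Z))))))))))))
  →40  S(S(S(S(S(S(S(S(add(S(add(Z, mul(Z, Z))), mul(add(add(Z, mul(Z, SZ)), add(Z, Z)), add(add(Z, SSSZ), mul(Z, Z))))))))))))
  →41  S(S(S(S(S(S(S(S(S(add(add(Z, mul(Z, Z)), mul(add(add(Z, mul(Z, SZ)), add(Z, Z)), add(add(Z, SSSZ), mul(Z, Z)))))))))))))
  →42  S(S(S(S(S(S(S(S(S(add(mul(Z, Z), mul(add(add(Z, mul(Z, SZ)), add(Z, Z)), add(add(Z, SSSZ), mul(Z, Z)))))))))))))
  →43  S(S(S(S(S(S(S(S(S(add(Z, mul(add(add(Z, mul(Z, SZ)), add(Z, Z)), add(add(Z, SSSZ), mul(Z, Z)))))))))))))
  →44  S(S(S(S(S(S(S(S(S(mul(add(add(Z, mul(Z, SZ)), add(Z, Z)), add(add(Z, SSSZ), mul(Z, Z))))))))))))
  →45  S(S(S(S(S(S(S(S(S(mul(add(mul(Z, SZ), add(Z, Z)), add(add(Z, SSSZ), mul(Z, Z))))))))))))
  →46  S(S(S(S(S(S(S(S(S(mul(add(Z, add(Z, Z)), add(add(Z, SSSZ), mul(Z, Z))))))))))))
  →47  S(S(S(S(S(S(S(S(S(mul(add(Z, Z), add(add(Z, SSSZ), mul(Z, Z))))))))))))
  →48  S(S(S(S(S(S(S(S(S(mul(Z, add(add(Z, SSSZ), mul(Z, Z))))))))))))
  →49  S^9(Z)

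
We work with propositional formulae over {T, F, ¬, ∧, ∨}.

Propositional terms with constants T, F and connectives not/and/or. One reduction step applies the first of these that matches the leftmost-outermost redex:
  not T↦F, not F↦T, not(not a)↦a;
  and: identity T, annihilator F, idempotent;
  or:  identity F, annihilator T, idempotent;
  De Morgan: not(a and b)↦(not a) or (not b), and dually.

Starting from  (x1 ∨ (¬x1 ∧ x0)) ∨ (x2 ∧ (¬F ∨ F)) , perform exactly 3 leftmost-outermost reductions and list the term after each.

  start: (x1 ∨ (¬x1 ∧ x0)) ∨ (x2 ∧ (¬F ∨ F))
  step 1: (x1 ∨ (¬x1 ∧ x0)) ∨ (x2 ∧ ¬F)
  step 2: (x1 ∨ (¬x1 ∧ x0)) ∨ (x2 ∧ T)
  step 3: (x1 ∨ (¬x1 ∧ x0)) ∨ x2

Answer: after 3 steps: (x1 ∨ (¬x1 ∧ x0)) ∨ x2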